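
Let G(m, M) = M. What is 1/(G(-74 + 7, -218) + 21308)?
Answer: 1/21090 ≈ 4.7416e-5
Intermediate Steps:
1/(G(-74 + 7, -218) + 21308) = 1/(-218 + 21308) = 1/21090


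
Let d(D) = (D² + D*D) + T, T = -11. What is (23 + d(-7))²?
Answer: 12100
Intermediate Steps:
d(D) = -11 + 2*D² (d(D) = (D² + D*D) - 11 = (D² + D²) - 11 = 2*D² - 11 = -11 + 2*D²)
(23 + d(-7))² = (23 + (-11 + 2*(-7)²))² = (23 + (-11 + 2*49))² = (23 + (-11 + 98))² = (23 + 87)² = 110² = 12100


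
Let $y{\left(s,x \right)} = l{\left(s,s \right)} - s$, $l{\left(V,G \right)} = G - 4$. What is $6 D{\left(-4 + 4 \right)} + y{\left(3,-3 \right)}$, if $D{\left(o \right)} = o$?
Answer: $-4$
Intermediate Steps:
$l{\left(V,G \right)} = -4 + G$
$y{\left(s,x \right)} = -4$ ($y{\left(s,x \right)} = \left(-4 + s\right) - s = -4$)
$6 D{\left(-4 + 4 \right)} + y{\left(3,-3 \right)} = 6 \left(-4 + 4\right) - 4 = 6 \cdot 0 - 4 = 0 - 4 = -4$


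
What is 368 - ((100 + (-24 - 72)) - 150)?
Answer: 514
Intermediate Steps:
368 - ((100 + (-24 - 72)) - 150) = 368 - ((100 - 96) - 150) = 368 - (4 - 150) = 368 - 1*(-146) = 368 + 146 = 514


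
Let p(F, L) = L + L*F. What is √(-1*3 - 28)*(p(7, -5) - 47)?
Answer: -87*I*√31 ≈ -484.4*I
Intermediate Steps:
p(F, L) = L + F*L
√(-1*3 - 28)*(p(7, -5) - 47) = √(-1*3 - 28)*(-5*(1 + 7) - 47) = √(-3 - 28)*(-5*8 - 47) = √(-31)*(-40 - 47) = (I*√31)*(-87) = -87*I*√31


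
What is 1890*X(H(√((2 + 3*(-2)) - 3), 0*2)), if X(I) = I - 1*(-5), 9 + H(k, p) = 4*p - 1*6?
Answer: -18900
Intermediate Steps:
H(k, p) = -15 + 4*p (H(k, p) = -9 + (4*p - 1*6) = -9 + (4*p - 6) = -9 + (-6 + 4*p) = -15 + 4*p)
X(I) = 5 + I (X(I) = I + 5 = 5 + I)
1890*X(H(√((2 + 3*(-2)) - 3), 0*2)) = 1890*(5 + (-15 + 4*(0*2))) = 1890*(5 + (-15 + 4*0)) = 1890*(5 + (-15 + 0)) = 1890*(5 - 15) = 1890*(-10) = -18900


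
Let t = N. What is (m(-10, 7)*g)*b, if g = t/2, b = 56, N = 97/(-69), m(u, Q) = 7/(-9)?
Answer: 19012/621 ≈ 30.615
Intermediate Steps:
m(u, Q) = -7/9 (m(u, Q) = 7*(-⅑) = -7/9)
N = -97/69 (N = 97*(-1/69) = -97/69 ≈ -1.4058)
t = -97/69 ≈ -1.4058
g = -97/138 (g = -97/69/2 = -97/69*½ = -97/138 ≈ -0.70290)
(m(-10, 7)*g)*b = -7/9*(-97/138)*56 = (679/1242)*56 = 19012/621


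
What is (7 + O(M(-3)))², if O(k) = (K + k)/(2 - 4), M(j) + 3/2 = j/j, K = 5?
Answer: 361/16 ≈ 22.563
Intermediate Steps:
M(j) = -½ (M(j) = -3/2 + j/j = -3/2 + 1 = -½)
O(k) = -5/2 - k/2 (O(k) = (5 + k)/(2 - 4) = (5 + k)/(-2) = (5 + k)*(-½) = -5/2 - k/2)
(7 + O(M(-3)))² = (7 + (-5/2 - ½*(-½)))² = (7 + (-5/2 + ¼))² = (7 - 9/4)² = (19/4)² = 361/16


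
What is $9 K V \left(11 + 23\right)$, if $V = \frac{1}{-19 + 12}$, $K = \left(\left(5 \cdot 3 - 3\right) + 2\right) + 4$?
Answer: $- \frac{5508}{7} \approx -786.86$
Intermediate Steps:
$K = 18$ ($K = \left(\left(15 - 3\right) + 2\right) + 4 = \left(12 + 2\right) + 4 = 14 + 4 = 18$)
$V = - \frac{1}{7}$ ($V = \frac{1}{-7} = - \frac{1}{7} \approx -0.14286$)
$9 K V \left(11 + 23\right) = 9 \cdot 18 \left(- \frac{1}{7}\right) \left(11 + 23\right) = 162 \left(- \frac{1}{7}\right) 34 = \left(- \frac{162}{7}\right) 34 = - \frac{5508}{7}$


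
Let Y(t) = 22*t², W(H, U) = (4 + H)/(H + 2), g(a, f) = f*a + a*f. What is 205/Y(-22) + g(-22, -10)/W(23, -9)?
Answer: 117133535/287496 ≈ 407.43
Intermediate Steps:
g(a, f) = 2*a*f (g(a, f) = a*f + a*f = 2*a*f)
W(H, U) = (4 + H)/(2 + H)
205/Y(-22) + g(-22, -10)/W(23, -9) = 205/((22*(-22)²)) + (2*(-22)*(-10))/(((4 + 23)/(2 + 23))) = 205/((22*484)) + 440/((27/25)) = 205/10648 + 440/(((1/25)*27)) = 205*(1/10648) + 440/(27/25) = 205/10648 + 440*(25/27) = 205/10648 + 11000/27 = 117133535/287496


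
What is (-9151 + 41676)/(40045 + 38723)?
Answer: 32525/78768 ≈ 0.41292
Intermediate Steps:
(-9151 + 41676)/(40045 + 38723) = 32525/78768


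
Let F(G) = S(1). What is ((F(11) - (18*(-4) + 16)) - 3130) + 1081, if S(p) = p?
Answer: -1992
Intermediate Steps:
F(G) = 1
((F(11) - (18*(-4) + 16)) - 3130) + 1081 = ((1 - (18*(-4) + 16)) - 3130) + 1081 = ((1 - (-72 + 16)) - 3130) + 1081 = ((1 - 1*(-56)) - 3130) + 1081 = ((1 + 56) - 3130) + 1081 = (57 - 3130) + 1081 = -3073 + 1081 = -1992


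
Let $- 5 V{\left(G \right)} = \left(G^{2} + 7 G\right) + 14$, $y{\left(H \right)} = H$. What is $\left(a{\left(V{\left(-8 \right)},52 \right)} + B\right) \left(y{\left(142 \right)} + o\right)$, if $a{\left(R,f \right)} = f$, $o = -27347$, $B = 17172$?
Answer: $-468578920$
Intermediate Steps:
$V{\left(G \right)} = - \frac{14}{5} - \frac{7 G}{5} - \frac{G^{2}}{5}$ ($V{\left(G \right)} = - \frac{\left(G^{2} + 7 G\right) + 14}{5} = - \frac{14 + G^{2} + 7 G}{5} = - \frac{14}{5} - \frac{7 G}{5} - \frac{G^{2}}{5}$)
$\left(a{\left(V{\left(-8 \right)},52 \right)} + B\right) \left(y{\left(142 \right)} + o\right) = \left(52 + 17172\right) \left(142 - 27347\right) = 17224 \left(-27205\right) = -468578920$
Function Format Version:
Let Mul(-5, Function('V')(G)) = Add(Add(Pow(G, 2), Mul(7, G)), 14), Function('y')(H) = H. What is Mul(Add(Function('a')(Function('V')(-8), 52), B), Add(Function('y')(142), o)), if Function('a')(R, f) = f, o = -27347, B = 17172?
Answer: -468578920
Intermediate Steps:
Function('V')(G) = Add(Rational(-14, 5), Mul(Rational(-7, 5), G), Mul(Rational(-1, 5), Pow(G, 2))) (Function('V')(G) = Mul(Rational(-1, 5), Add(Add(Pow(G, 2), Mul(7, G)), 14)) = Mul(Rational(-1, 5), Add(14, Pow(G, 2), Mul(7, G))) = Add(Rational(-14, 5), Mul(Rational(-7, 5), G), Mul(Rational(-1, 5), Pow(G, 2))))
Mul(Add(Function('a')(Function('V')(-8), 52), B), Add(Function('y')(142), o)) = Mul(Add(52, 17172), Add(142, -27347)) = Mul(17224, -27205) = -468578920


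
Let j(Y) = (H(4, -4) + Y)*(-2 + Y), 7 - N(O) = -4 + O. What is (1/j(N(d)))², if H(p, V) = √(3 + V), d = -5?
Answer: 255/12945604 - 8*I/3236401 ≈ 1.9698e-5 - 2.4719e-6*I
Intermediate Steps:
N(O) = 11 - O (N(O) = 7 - (-4 + O) = 7 + (4 - O) = 11 - O)
j(Y) = (-2 + Y)*(I + Y) (j(Y) = (√(3 - 4) + Y)*(-2 + Y) = (√(-1) + Y)*(-2 + Y) = (I + Y)*(-2 + Y) = (-2 + Y)*(I + Y))
(1/j(N(d)))² = (1/((11 - 1*(-5))² - 2*I + (11 - 1*(-5))*(-2 + I)))² = (1/((11 + 5)² - 2*I + (11 + 5)*(-2 + I)))² = (1/(16² - 2*I + 16*(-2 + I)))² = (1/(256 - 2*I + (-32 + 16*I)))² = (1/(224 + 14*I))² = ((224 - 14*I)/50372)² = (224 - 14*I)²/2537338384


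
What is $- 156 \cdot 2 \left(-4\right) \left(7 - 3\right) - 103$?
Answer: $4889$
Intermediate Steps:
$- 156 \cdot 2 \left(-4\right) \left(7 - 3\right) - 103 = - 156 \left(\left(-8\right) 4\right) - 103 = \left(-156\right) \left(-32\right) - 103 = 4992 - 103 = 4889$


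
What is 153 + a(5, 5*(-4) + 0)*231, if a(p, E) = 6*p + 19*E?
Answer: -80697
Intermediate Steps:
153 + a(5, 5*(-4) + 0)*231 = 153 + (6*5 + 19*(5*(-4) + 0))*231 = 153 + (30 + 19*(-20 + 0))*231 = 153 + (30 + 19*(-20))*231 = 153 + (30 - 380)*231 = 153 - 350*231 = 153 - 80850 = -80697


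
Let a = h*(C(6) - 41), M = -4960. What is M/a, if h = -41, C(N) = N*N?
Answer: -992/41 ≈ -24.195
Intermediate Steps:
C(N) = N**2
a = 205 (a = -41*(6**2 - 41) = -41*(36 - 41) = -41*(-5) = 205)
M/a = -4960/205 = -4960*1/205 = -992/41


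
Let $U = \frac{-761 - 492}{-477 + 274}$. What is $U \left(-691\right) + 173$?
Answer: $- \frac{118672}{29} \approx -4092.1$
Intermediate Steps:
$U = \frac{179}{29}$ ($U = - \frac{1253}{-203} = \left(-1253\right) \left(- \frac{1}{203}\right) = \frac{179}{29} \approx 6.1724$)
$U \left(-691\right) + 173 = \frac{179}{29} \left(-691\right) + 173 = - \frac{123689}{29} + 173 = - \frac{118672}{29}$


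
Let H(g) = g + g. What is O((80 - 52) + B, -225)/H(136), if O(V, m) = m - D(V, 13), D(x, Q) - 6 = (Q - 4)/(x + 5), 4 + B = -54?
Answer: -2883/3400 ≈ -0.84794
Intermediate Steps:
H(g) = 2*g
B = -58 (B = -4 - 54 = -58)
D(x, Q) = 6 + (-4 + Q)/(5 + x) (D(x, Q) = 6 + (Q - 4)/(x + 5) = 6 + (-4 + Q)/(5 + x))
O(V, m) = m - (39 + 6*V)/(5 + V) (O(V, m) = m - (26 + 13 + 6*V)/(5 + V) = m - (39 + 6*V)/(5 + V))
O((80 - 52) + B, -225)/H(136) = ((-39 - 6*((80 - 52) - 58) - 225*(5 + ((80 - 52) - 58)))/(5 + ((80 - 52) - 58)))/((2*136)) = ((-39 - 6*(28 - 58) - 225*(5 + (28 - 58)))/(5 + (28 - 58)))/272 = ((-39 - 6*(-30) - 225*(5 - 30))/(5 - 30))*(1/272) = ((-39 + 180 - 225*(-25))/(-25))*(1/272) = -(-39 + 180 + 5625)/25*(1/272) = -1/25*5766*(1/272) = -5766/25*1/272 = -2883/3400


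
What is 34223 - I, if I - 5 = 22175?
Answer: 12043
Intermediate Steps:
I = 22180 (I = 5 + 22175 = 22180)
34223 - I = 34223 - 1*22180 = 34223 - 22180 = 12043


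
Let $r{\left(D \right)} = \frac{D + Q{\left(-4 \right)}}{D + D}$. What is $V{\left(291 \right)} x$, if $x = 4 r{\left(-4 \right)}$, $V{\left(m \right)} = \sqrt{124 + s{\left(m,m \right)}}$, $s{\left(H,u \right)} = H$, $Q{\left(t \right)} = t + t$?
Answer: $6 \sqrt{415} \approx 122.23$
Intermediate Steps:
$Q{\left(t \right)} = 2 t$
$V{\left(m \right)} = \sqrt{124 + m}$
$r{\left(D \right)} = \frac{-8 + D}{2 D}$ ($r{\left(D \right)} = \frac{D + 2 \left(-4\right)}{D + D} = \frac{D - 8}{2 D} = \left(-8 + D\right) \frac{1}{2 D} = \frac{-8 + D}{2 D}$)
$x = 6$ ($x = 4 \frac{-8 - 4}{2 \left(-4\right)} = 4 \cdot \frac{1}{2} \left(- \frac{1}{4}\right) \left(-12\right) = 4 \cdot \frac{3}{2} = 6$)
$V{\left(291 \right)} x = \sqrt{124 + 291} \cdot 6 = \sqrt{415} \cdot 6 = 6 \sqrt{415}$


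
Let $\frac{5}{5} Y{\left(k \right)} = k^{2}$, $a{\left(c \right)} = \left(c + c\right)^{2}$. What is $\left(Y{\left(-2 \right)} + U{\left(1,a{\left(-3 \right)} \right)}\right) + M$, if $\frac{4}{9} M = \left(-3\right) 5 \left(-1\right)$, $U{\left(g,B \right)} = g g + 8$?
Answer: $\frac{187}{4} \approx 46.75$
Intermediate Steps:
$a{\left(c \right)} = 4 c^{2}$ ($a{\left(c \right)} = \left(2 c\right)^{2} = 4 c^{2}$)
$Y{\left(k \right)} = k^{2}$
$U{\left(g,B \right)} = 8 + g^{2}$ ($U{\left(g,B \right)} = g^{2} + 8 = 8 + g^{2}$)
$M = \frac{135}{4}$ ($M = \frac{9 \left(-3\right) 5 \left(-1\right)}{4} = \frac{9 \left(\left(-15\right) \left(-1\right)\right)}{4} = \frac{9}{4} \cdot 15 = \frac{135}{4} \approx 33.75$)
$\left(Y{\left(-2 \right)} + U{\left(1,a{\left(-3 \right)} \right)}\right) + M = \left(\left(-2\right)^{2} + \left(8 + 1^{2}\right)\right) + \frac{135}{4} = \left(4 + \left(8 + 1\right)\right) + \frac{135}{4} = \left(4 + 9\right) + \frac{135}{4} = 13 + \frac{135}{4} = \frac{187}{4}$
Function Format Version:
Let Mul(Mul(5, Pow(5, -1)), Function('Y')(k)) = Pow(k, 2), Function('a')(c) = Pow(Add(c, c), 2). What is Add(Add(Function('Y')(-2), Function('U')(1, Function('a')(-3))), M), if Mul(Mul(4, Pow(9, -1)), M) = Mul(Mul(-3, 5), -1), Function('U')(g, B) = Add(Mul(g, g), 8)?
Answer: Rational(187, 4) ≈ 46.750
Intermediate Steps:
Function('a')(c) = Mul(4, Pow(c, 2)) (Function('a')(c) = Pow(Mul(2, c), 2) = Mul(4, Pow(c, 2)))
Function('Y')(k) = Pow(k, 2)
Function('U')(g, B) = Add(8, Pow(g, 2)) (Function('U')(g, B) = Add(Pow(g, 2), 8) = Add(8, Pow(g, 2)))
M = Rational(135, 4) (M = Mul(Rational(9, 4), Mul(Mul(-3, 5), -1)) = Mul(Rational(9, 4), Mul(-15, -1)) = Mul(Rational(9, 4), 15) = Rational(135, 4) ≈ 33.750)
Add(Add(Function('Y')(-2), Function('U')(1, Function('a')(-3))), M) = Add(Add(Pow(-2, 2), Add(8, Pow(1, 2))), Rational(135, 4)) = Add(Add(4, Add(8, 1)), Rational(135, 4)) = Add(Add(4, 9), Rational(135, 4)) = Add(13, Rational(135, 4)) = Rational(187, 4)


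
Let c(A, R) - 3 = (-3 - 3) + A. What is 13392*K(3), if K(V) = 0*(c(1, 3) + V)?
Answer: 0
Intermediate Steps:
c(A, R) = -3 + A (c(A, R) = 3 + ((-3 - 3) + A) = 3 + (-6 + A) = -3 + A)
K(V) = 0 (K(V) = 0*((-3 + 1) + V) = 0*(-2 + V) = 0)
13392*K(3) = 13392*0 = 0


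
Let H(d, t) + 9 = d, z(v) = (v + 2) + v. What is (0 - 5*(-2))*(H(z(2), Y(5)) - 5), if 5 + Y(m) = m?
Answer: -80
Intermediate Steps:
Y(m) = -5 + m
z(v) = 2 + 2*v (z(v) = (2 + v) + v = 2 + 2*v)
H(d, t) = -9 + d
(0 - 5*(-2))*(H(z(2), Y(5)) - 5) = (0 - 5*(-2))*((-9 + (2 + 2*2)) - 5) = (0 + 10)*((-9 + (2 + 4)) - 5) = 10*((-9 + 6) - 5) = 10*(-3 - 5) = 10*(-8) = -80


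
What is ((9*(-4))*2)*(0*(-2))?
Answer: 0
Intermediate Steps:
((9*(-4))*2)*(0*(-2)) = -36*2*0 = -72*0 = 0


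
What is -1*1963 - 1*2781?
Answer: -4744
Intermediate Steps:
-1*1963 - 1*2781 = -1963 - 2781 = -4744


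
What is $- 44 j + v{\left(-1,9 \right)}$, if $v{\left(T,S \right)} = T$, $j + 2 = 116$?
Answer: $-5017$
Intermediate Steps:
$j = 114$ ($j = -2 + 116 = 114$)
$- 44 j + v{\left(-1,9 \right)} = \left(-44\right) 114 - 1 = -5016 - 1 = -5017$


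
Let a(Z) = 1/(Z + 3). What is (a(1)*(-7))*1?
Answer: -7/4 ≈ -1.7500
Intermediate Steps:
a(Z) = 1/(3 + Z)
(a(1)*(-7))*1 = (-7/(3 + 1))*1 = (-7/4)*1 = ((¼)*(-7))*1 = -7/4*1 = -7/4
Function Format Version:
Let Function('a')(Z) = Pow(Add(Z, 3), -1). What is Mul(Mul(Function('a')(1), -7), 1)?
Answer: Rational(-7, 4) ≈ -1.7500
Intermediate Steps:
Function('a')(Z) = Pow(Add(3, Z), -1)
Mul(Mul(Function('a')(1), -7), 1) = Mul(Mul(Pow(Add(3, 1), -1), -7), 1) = Mul(Mul(Pow(4, -1), -7), 1) = Mul(Mul(Rational(1, 4), -7), 1) = Mul(Rational(-7, 4), 1) = Rational(-7, 4)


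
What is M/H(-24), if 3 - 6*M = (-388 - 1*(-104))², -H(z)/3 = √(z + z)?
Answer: -80653*I*√3/216 ≈ -646.74*I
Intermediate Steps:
H(z) = -3*√2*√z (H(z) = -3*√(z + z) = -3*√2*√z)
M = -80653/6 (M = ½ - (-388 - 1*(-104))²/6 = ½ - (-388 + 104)²/6 = ½ - ⅙*(-284)² = ½ - ⅙*80656 = ½ - 40328/3 = -80653/6 ≈ -13442.)
M/H(-24) = -80653*I*√3/36/6 = -80653*I*√3/216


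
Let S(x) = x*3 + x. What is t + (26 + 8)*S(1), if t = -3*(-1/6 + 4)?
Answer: 249/2 ≈ 124.50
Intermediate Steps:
S(x) = 4*x (S(x) = 3*x + x = 4*x)
t = -23/2 (t = -3*(-1*⅙ + 4) = -3*(-⅙ + 4) = -3*23/6 = -23/2 ≈ -11.500)
t + (26 + 8)*S(1) = -23/2 + (26 + 8)*(4*1) = -23/2 + 34*4 = -23/2 + 136 = 249/2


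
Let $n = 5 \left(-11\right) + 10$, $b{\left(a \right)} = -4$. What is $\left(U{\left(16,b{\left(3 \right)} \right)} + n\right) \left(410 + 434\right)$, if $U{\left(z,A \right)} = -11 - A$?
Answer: $-43888$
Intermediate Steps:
$n = -45$ ($n = -55 + 10 = -45$)
$\left(U{\left(16,b{\left(3 \right)} \right)} + n\right) \left(410 + 434\right) = \left(\left(-11 - -4\right) - 45\right) \left(410 + 434\right) = \left(\left(-11 + 4\right) - 45\right) 844 = \left(-7 - 45\right) 844 = \left(-52\right) 844 = -43888$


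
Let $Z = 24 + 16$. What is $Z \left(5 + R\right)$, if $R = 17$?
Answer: $880$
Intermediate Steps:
$Z = 40$
$Z \left(5 + R\right) = 40 \left(5 + 17\right) = 40 \cdot 22 = 880$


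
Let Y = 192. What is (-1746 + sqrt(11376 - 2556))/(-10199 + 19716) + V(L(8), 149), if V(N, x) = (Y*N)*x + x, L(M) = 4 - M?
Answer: -1087633057/9517 + 42*sqrt(5)/9517 ≈ -1.1428e+5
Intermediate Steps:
V(N, x) = x + 192*N*x (V(N, x) = (192*N)*x + x = 192*N*x + x = x + 192*N*x)
(-1746 + sqrt(11376 - 2556))/(-10199 + 19716) + V(L(8), 149) = (-1746 + sqrt(11376 - 2556))/(-10199 + 19716) + 149*(1 + 192*(4 - 1*8)) = (-1746 + sqrt(8820))/9517 + 149*(1 + 192*(4 - 8)) = (-1746 + 42*sqrt(5))*(1/9517) + 149*(1 + 192*(-4)) = (-1746/9517 + 42*sqrt(5)/9517) + 149*(1 - 768) = (-1746/9517 + 42*sqrt(5)/9517) + 149*(-767) = (-1746/9517 + 42*sqrt(5)/9517) - 114283 = -1087633057/9517 + 42*sqrt(5)/9517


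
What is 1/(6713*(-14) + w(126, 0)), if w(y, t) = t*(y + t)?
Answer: -1/93982 ≈ -1.0640e-5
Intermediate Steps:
w(y, t) = t*(t + y)
1/(6713*(-14) + w(126, 0)) = 1/(6713*(-14) + 0*(0 + 126)) = 1/(-93982 + 0*126) = 1/(-93982 + 0) = 1/(-93982) = -1/93982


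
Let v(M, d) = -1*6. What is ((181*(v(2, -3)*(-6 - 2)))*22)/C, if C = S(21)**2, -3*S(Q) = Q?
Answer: 191136/49 ≈ 3900.7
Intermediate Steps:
v(M, d) = -6
S(Q) = -Q/3
C = 49 (C = (-1/3*21)**2 = (-7)**2 = 49)
((181*(v(2, -3)*(-6 - 2)))*22)/C = ((181*(-6*(-6 - 2)))*22)/49 = ((181*(-6*(-8)))*22)*(1/49) = ((181*48)*22)*(1/49) = (8688*22)*(1/49) = 191136*(1/49) = 191136/49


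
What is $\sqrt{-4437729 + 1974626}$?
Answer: $19 i \sqrt{6823} \approx 1569.4 i$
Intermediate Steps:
$\sqrt{-4437729 + 1974626} = \sqrt{-2463103} = 19 i \sqrt{6823}$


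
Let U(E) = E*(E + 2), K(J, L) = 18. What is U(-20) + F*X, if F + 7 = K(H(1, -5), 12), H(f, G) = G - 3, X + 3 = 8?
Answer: 415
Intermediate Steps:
X = 5 (X = -3 + 8 = 5)
H(f, G) = -3 + G
U(E) = E*(2 + E)
F = 11 (F = -7 + 18 = 11)
U(-20) + F*X = -20*(2 - 20) + 11*5 = -20*(-18) + 55 = 360 + 55 = 415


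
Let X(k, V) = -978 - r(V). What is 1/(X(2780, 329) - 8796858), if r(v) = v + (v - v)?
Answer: -1/8798165 ≈ -1.1366e-7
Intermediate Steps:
r(v) = v (r(v) = v + 0 = v)
X(k, V) = -978 - V
1/(X(2780, 329) - 8796858) = 1/((-978 - 1*329) - 8796858) = 1/((-978 - 329) - 8796858) = 1/(-1307 - 8796858) = 1/(-8798165) = -1/8798165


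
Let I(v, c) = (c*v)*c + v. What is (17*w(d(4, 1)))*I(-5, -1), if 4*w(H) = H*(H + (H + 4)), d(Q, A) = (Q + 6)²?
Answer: -867000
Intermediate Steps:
d(Q, A) = (6 + Q)²
w(H) = H*(4 + 2*H)/4 (w(H) = (H*(H + (H + 4)))/4 = (H*(H + (4 + H)))/4 = (H*(4 + 2*H))/4 = H*(4 + 2*H)/4)
I(v, c) = v + v*c² (I(v, c) = v*c² + v = v + v*c²)
(17*w(d(4, 1)))*I(-5, -1) = (17*((6 + 4)²*(2 + (6 + 4)²)/2))*(-5*(1 + (-1)²)) = (17*((½)*10²*(2 + 10²)))*(-5*(1 + 1)) = (17*((½)*100*(2 + 100)))*(-5*2) = (17*((½)*100*102))*(-10) = (17*5100)*(-10) = 86700*(-10) = -867000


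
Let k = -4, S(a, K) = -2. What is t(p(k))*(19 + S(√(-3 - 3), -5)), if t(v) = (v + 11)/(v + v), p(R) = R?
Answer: -119/8 ≈ -14.875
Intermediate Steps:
t(v) = (11 + v)/(2*v) (t(v) = (11 + v)/((2*v)) = (11 + v)*(1/(2*v)) = (11 + v)/(2*v))
t(p(k))*(19 + S(√(-3 - 3), -5)) = ((½)*(11 - 4)/(-4))*(19 - 2) = ((½)*(-¼)*7)*17 = -7/8*17 = -119/8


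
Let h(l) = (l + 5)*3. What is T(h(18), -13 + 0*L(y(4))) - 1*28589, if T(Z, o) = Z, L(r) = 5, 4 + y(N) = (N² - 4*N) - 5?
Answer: -28520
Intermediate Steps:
y(N) = -9 + N² - 4*N (y(N) = -4 + ((N² - 4*N) - 5) = -4 + (-5 + N² - 4*N) = -9 + N² - 4*N)
h(l) = 15 + 3*l (h(l) = (5 + l)*3 = 15 + 3*l)
T(h(18), -13 + 0*L(y(4))) - 1*28589 = (15 + 3*18) - 1*28589 = (15 + 54) - 28589 = 69 - 28589 = -28520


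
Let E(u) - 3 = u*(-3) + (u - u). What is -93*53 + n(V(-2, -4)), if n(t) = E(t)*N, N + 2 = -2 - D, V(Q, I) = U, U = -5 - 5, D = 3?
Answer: -5160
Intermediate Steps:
U = -10
E(u) = 3 - 3*u (E(u) = 3 + (u*(-3) + (u - u)) = 3 + (-3*u + 0) = 3 - 3*u)
V(Q, I) = -10
N = -7 (N = -2 + (-2 - 1*3) = -2 + (-2 - 3) = -2 - 5 = -7)
n(t) = -21 + 21*t (n(t) = (3 - 3*t)*(-7) = -21 + 21*t)
-93*53 + n(V(-2, -4)) = -93*53 + (-21 + 21*(-10)) = -4929 + (-21 - 210) = -4929 - 231 = -5160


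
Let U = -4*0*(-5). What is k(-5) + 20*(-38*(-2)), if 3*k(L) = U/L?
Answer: 1520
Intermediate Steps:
U = 0 (U = 0*(-5) = 0)
k(L) = 0 (k(L) = (0/L)/3 = (⅓)*0 = 0)
k(-5) + 20*(-38*(-2)) = 0 + 20*(-38*(-2)) = 0 + 20*76 = 0 + 1520 = 1520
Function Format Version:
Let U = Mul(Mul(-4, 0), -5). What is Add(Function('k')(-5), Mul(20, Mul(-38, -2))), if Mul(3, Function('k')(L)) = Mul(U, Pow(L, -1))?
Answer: 1520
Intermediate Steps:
U = 0 (U = Mul(0, -5) = 0)
Function('k')(L) = 0 (Function('k')(L) = Mul(Rational(1, 3), Mul(0, Pow(L, -1))) = Mul(Rational(1, 3), 0) = 0)
Add(Function('k')(-5), Mul(20, Mul(-38, -2))) = Add(0, Mul(20, Mul(-38, -2))) = Add(0, Mul(20, 76)) = Add(0, 1520) = 1520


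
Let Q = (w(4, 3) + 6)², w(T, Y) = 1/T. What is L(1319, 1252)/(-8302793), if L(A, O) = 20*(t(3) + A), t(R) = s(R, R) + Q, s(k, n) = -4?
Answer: -108325/33211172 ≈ -0.0032617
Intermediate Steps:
Q = 625/16 (Q = (1/4 + 6)² = (¼ + 6)² = (25/4)² = 625/16 ≈ 39.063)
t(R) = 561/16 (t(R) = -4 + 625/16 = 561/16)
L(A, O) = 2805/4 + 20*A (L(A, O) = 20*(561/16 + A) = 2805/4 + 20*A)
L(1319, 1252)/(-8302793) = (2805/4 + 20*1319)/(-8302793) = (2805/4 + 26380)*(-1/8302793) = (108325/4)*(-1/8302793) = -108325/33211172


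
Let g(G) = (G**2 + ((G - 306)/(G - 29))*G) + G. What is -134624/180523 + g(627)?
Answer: 6077613917359/15421822 ≈ 3.9409e+5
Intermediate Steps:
g(G) = G + G**2 + G*(-306 + G)/(-29 + G) (g(G) = (G**2 + ((-306 + G)/(-29 + G))*G) + G = (G**2 + G*(-306 + G)/(-29 + G)) + G = G + G**2 + G*(-306 + G)/(-29 + G))
-134624/180523 + g(627) = -134624/180523 + 627*(-335 + 627**2 - 27*627)/(-29 + 627) = -134624*1/180523 + 627*(-335 + 393129 - 16929)/598 = -19232/25789 + 627*(1/598)*375865 = -19232/25789 + 235667355/598 = 6077613917359/15421822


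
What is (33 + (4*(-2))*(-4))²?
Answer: 4225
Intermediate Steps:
(33 + (4*(-2))*(-4))² = (33 - 8*(-4))² = (33 + 32)² = 65² = 4225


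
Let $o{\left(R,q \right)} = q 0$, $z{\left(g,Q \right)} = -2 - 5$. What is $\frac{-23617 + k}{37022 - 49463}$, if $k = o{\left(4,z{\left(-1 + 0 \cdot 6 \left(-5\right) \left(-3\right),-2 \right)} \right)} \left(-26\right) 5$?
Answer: $\frac{2147}{1131} \approx 1.8983$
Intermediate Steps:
$z{\left(g,Q \right)} = -7$ ($z{\left(g,Q \right)} = -2 - 5 = -7$)
$o{\left(R,q \right)} = 0$
$k = 0$ ($k = 0 \left(-26\right) 5 = 0 \cdot 5 = 0$)
$\frac{-23617 + k}{37022 - 49463} = \frac{-23617 + 0}{37022 - 49463} = - \frac{23617}{-12441} = \left(-23617\right) \left(- \frac{1}{12441}\right) = \frac{2147}{1131}$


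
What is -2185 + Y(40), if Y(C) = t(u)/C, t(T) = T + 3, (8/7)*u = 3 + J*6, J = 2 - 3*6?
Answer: -699827/320 ≈ -2187.0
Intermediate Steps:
J = -16 (J = 2 - 18 = -16)
u = -651/8 (u = 7*(3 - 16*6)/8 = 7*(3 - 96)/8 = (7/8)*(-93) = -651/8 ≈ -81.375)
t(T) = 3 + T
Y(C) = -627/(8*C) (Y(C) = (3 - 651/8)/C = -627/(8*C))
-2185 + Y(40) = -2185 - 627/8/40 = -2185 - 627/8*1/40 = -2185 - 627/320 = -699827/320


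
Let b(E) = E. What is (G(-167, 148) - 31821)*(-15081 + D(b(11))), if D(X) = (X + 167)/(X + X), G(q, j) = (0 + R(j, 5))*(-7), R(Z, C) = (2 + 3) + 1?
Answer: 5282949126/11 ≈ 4.8027e+8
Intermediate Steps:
R(Z, C) = 6 (R(Z, C) = 5 + 1 = 6)
G(q, j) = -42 (G(q, j) = (0 + 6)*(-7) = 6*(-7) = -42)
D(X) = (167 + X)/(2*X) (D(X) = (167 + X)/((2*X)) = (167 + X)*(1/(2*X)) = (167 + X)/(2*X))
(G(-167, 148) - 31821)*(-15081 + D(b(11))) = (-42 - 31821)*(-15081 + (½)*(167 + 11)/11) = -31863*(-15081 + (½)*(1/11)*178) = -31863*(-15081 + 89/11) = -31863*(-165802/11) = 5282949126/11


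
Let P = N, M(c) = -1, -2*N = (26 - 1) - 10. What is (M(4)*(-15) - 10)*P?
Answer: -75/2 ≈ -37.500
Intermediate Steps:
N = -15/2 (N = -((26 - 1) - 10)/2 = -(25 - 10)/2 = -½*15 = -15/2 ≈ -7.5000)
P = -15/2 ≈ -7.5000
(M(4)*(-15) - 10)*P = (-1*(-15) - 10)*(-15/2) = (15 - 10)*(-15/2) = 5*(-15/2) = -75/2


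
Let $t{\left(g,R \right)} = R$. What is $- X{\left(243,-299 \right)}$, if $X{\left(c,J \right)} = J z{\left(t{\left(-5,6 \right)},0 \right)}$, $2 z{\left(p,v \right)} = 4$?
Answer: $598$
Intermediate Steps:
$z{\left(p,v \right)} = 2$ ($z{\left(p,v \right)} = \frac{1}{2} \cdot 4 = 2$)
$X{\left(c,J \right)} = 2 J$ ($X{\left(c,J \right)} = J 2 = 2 J$)
$- X{\left(243,-299 \right)} = - 2 \left(-299\right) = \left(-1\right) \left(-598\right) = 598$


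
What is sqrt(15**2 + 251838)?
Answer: 3*sqrt(28007) ≈ 502.06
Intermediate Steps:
sqrt(15**2 + 251838) = sqrt(225 + 251838) = sqrt(252063) = 3*sqrt(28007)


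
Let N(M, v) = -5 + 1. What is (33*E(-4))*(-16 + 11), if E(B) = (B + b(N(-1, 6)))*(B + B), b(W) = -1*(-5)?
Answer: 1320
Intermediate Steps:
N(M, v) = -4
b(W) = 5
E(B) = 2*B*(5 + B) (E(B) = (B + 5)*(B + B) = (5 + B)*(2*B) = 2*B*(5 + B))
(33*E(-4))*(-16 + 11) = (33*(2*(-4)*(5 - 4)))*(-16 + 11) = (33*(2*(-4)*1))*(-5) = (33*(-8))*(-5) = -264*(-5) = 1320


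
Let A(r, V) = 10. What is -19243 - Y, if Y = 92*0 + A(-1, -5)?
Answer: -19253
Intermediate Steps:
Y = 10 (Y = 92*0 + 10 = 0 + 10 = 10)
-19243 - Y = -19243 - 1*10 = -19243 - 10 = -19253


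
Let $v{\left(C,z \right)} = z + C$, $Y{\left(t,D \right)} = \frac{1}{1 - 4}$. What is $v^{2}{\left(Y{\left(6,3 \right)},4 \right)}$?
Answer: $\frac{121}{9} \approx 13.444$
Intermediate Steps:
$Y{\left(t,D \right)} = - \frac{1}{3}$ ($Y{\left(t,D \right)} = \frac{1}{-3} = - \frac{1}{3}$)
$v{\left(C,z \right)} = C + z$
$v^{2}{\left(Y{\left(6,3 \right)},4 \right)} = \left(- \frac{1}{3} + 4\right)^{2} = \left(\frac{11}{3}\right)^{2} = \frac{121}{9}$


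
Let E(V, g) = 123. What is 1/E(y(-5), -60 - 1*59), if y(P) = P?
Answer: 1/123 ≈ 0.0081301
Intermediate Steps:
1/E(y(-5), -60 - 1*59) = 1/123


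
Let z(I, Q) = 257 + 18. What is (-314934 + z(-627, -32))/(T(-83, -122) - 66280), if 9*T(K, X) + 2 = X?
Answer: 2831931/596644 ≈ 4.7464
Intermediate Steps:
z(I, Q) = 275
T(K, X) = -2/9 + X/9
(-314934 + z(-627, -32))/(T(-83, -122) - 66280) = (-314934 + 275)/((-2/9 + (⅑)*(-122)) - 66280) = -314659/((-2/9 - 122/9) - 66280) = -314659/(-124/9 - 66280) = -314659/(-596644/9) = -314659*(-9/596644) = 2831931/596644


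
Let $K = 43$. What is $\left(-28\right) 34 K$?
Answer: $-40936$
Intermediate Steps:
$\left(-28\right) 34 K = \left(-28\right) 34 \cdot 43 = \left(-952\right) 43 = -40936$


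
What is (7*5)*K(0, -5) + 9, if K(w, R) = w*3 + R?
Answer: -166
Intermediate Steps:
K(w, R) = R + 3*w (K(w, R) = 3*w + R = R + 3*w)
(7*5)*K(0, -5) + 9 = (7*5)*(-5 + 3*0) + 9 = 35*(-5 + 0) + 9 = 35*(-5) + 9 = -175 + 9 = -166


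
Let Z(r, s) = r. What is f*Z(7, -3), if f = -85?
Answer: -595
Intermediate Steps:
f*Z(7, -3) = -85*7 = -595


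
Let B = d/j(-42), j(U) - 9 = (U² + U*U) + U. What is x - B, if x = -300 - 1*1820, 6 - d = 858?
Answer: -2469516/1165 ≈ -2119.8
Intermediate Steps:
d = -852 (d = 6 - 1*858 = 6 - 858 = -852)
x = -2120 (x = -300 - 1820 = -2120)
j(U) = 9 + U + 2*U² (j(U) = 9 + ((U² + U*U) + U) = 9 + ((U² + U²) + U) = 9 + (2*U² + U) = 9 + (U + 2*U²) = 9 + U + 2*U²)
B = -284/1165 (B = -852/(9 - 42 + 2*(-42)²) = -852/(9 - 42 + 2*1764) = -852/(9 - 42 + 3528) = -852/3495 = -852*1/3495 = -284/1165 ≈ -0.24378)
x - B = -2120 - 1*(-284/1165) = -2120 + 284/1165 = -2469516/1165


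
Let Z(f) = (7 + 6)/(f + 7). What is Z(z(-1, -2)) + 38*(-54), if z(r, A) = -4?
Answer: -6143/3 ≈ -2047.7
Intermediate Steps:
Z(f) = 13/(7 + f)
Z(z(-1, -2)) + 38*(-54) = 13/(7 - 4) + 38*(-54) = 13/3 - 2052 = -6143/3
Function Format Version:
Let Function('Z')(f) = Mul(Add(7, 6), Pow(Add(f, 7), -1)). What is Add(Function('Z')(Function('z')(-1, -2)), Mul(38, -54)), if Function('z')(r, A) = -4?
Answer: Rational(-6143, 3) ≈ -2047.7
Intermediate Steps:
Function('Z')(f) = Mul(13, Pow(Add(7, f), -1))
Add(Function('Z')(Function('z')(-1, -2)), Mul(38, -54)) = Add(Mul(13, Pow(Add(7, -4), -1)), Mul(38, -54)) = Add(Mul(13, Pow(3, -1)), -2052) = Add(Mul(13, Rational(1, 3)), -2052) = Add(Rational(13, 3), -2052) = Rational(-6143, 3)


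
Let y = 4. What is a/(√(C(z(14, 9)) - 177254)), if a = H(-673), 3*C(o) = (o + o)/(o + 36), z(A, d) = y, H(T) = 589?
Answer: -589*I*√39882135/2658809 ≈ -1.399*I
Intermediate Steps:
z(A, d) = 4
C(o) = 2*o/(3*(36 + o)) (C(o) = ((o + o)/(o + 36))/3 = ((2*o)/(36 + o))/3 = (2*o/(36 + o))/3 = 2*o/(3*(36 + o)))
a = 589
a/(√(C(z(14, 9)) - 177254)) = 589/(√((⅔)*4/(36 + 4) - 177254)) = 589/(√((⅔)*4/40 - 177254)) = 589/(√((⅔)*4*(1/40) - 177254)) = 589/(√(1/15 - 177254)) = 589/(√(-2658809/15)) = 589/((I*√39882135/15)) = 589*(-I*√39882135/2658809) = -589*I*√39882135/2658809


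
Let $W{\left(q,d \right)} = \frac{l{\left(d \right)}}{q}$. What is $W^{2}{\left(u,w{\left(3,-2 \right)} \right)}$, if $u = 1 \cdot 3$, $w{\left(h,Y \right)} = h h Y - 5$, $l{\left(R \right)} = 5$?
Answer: $\frac{25}{9} \approx 2.7778$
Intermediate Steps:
$w{\left(h,Y \right)} = -5 + Y h^{2}$ ($w{\left(h,Y \right)} = h^{2} Y - 5 = Y h^{2} - 5 = -5 + Y h^{2}$)
$u = 3$
$W{\left(q,d \right)} = \frac{5}{q}$
$W^{2}{\left(u,w{\left(3,-2 \right)} \right)} = \left(\frac{5}{3}\right)^{2} = \frac{25}{9}$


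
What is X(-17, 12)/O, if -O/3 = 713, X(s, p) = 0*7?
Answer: 0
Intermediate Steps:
X(s, p) = 0
O = -2139 (O = -3*713 = -2139)
X(-17, 12)/O = 0/(-2139) = 0*(-1/2139) = 0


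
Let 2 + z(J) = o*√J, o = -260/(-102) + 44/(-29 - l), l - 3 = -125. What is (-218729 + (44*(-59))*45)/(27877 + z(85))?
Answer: -275052526852275/22849364848841 + 149102540346*√85/114246824244205 ≈ -12.026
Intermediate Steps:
l = -122 (l = 3 - 125 = -122)
o = 4778/1581 (o = -260/(-102) + 44/(-29 - 1*(-122)) = -260*(-1/102) + 44/(-29 + 122) = 130/51 + 44/93 = 4778/1581 ≈ 3.0221)
z(J) = -2 + 4778*√J/1581
(-218729 + (44*(-59))*45)/(27877 + z(85)) = (-218729 + (44*(-59))*45)/(27877 + (-2 + 4778*√85/1581)) = (-218729 - 2596*45)/(27875 + 4778*√85/1581) = (-218729 - 116820)/(27875 + 4778*√85/1581) = -335549/(27875 + 4778*√85/1581)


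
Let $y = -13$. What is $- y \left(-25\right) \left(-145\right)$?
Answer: $47125$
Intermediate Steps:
$- y \left(-25\right) \left(-145\right) = \left(-1\right) \left(-13\right) \left(-25\right) \left(-145\right) = 13 \left(-25\right) \left(-145\right) = \left(-325\right) \left(-145\right) = 47125$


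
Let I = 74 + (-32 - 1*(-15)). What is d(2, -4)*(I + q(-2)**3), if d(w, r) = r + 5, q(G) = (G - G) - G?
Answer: 65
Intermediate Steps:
q(G) = -G (q(G) = 0 - G = -G)
d(w, r) = 5 + r
I = 57 (I = 74 + (-32 + 15) = 74 - 17 = 57)
d(2, -4)*(I + q(-2)**3) = (5 - 4)*(57 + (-1*(-2))**3) = 1*(57 + 2**3) = 1*(57 + 8) = 1*65 = 65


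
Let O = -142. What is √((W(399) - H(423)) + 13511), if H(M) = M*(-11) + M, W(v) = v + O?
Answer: √17998 ≈ 134.16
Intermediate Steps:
W(v) = -142 + v (W(v) = v - 142 = -142 + v)
H(M) = -10*M (H(M) = -11*M + M = -10*M)
√((W(399) - H(423)) + 13511) = √(((-142 + 399) - (-10)*423) + 13511) = √((257 - 1*(-4230)) + 13511) = √((257 + 4230) + 13511) = √(4487 + 13511) = √17998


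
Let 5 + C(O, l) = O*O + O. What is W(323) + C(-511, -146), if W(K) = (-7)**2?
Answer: 260654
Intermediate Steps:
C(O, l) = -5 + O + O**2 (C(O, l) = -5 + (O*O + O) = -5 + (O**2 + O) = -5 + (O + O**2) = -5 + O + O**2)
W(K) = 49
W(323) + C(-511, -146) = 49 + (-5 - 511 + (-511)**2) = 49 + (-5 - 511 + 261121) = 49 + 260605 = 260654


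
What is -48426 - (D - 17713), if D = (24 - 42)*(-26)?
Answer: -31181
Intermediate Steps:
D = 468 (D = -18*(-26) = 468)
-48426 - (D - 17713) = -48426 - (468 - 17713) = -48426 - 1*(-17245) = -48426 + 17245 = -31181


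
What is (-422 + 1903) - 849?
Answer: 632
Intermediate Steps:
(-422 + 1903) - 849 = 1481 - 849 = 632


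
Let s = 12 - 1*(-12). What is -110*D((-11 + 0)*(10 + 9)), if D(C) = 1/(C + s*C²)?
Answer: -2/19057 ≈ -0.00010495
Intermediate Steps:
s = 24 (s = 12 + 12 = 24)
D(C) = 1/(C + 24*C²)
-110*D((-11 + 0)*(10 + 9)) = -110/(((-11 + 0)*(10 + 9))*(1 + 24*((-11 + 0)*(10 + 9)))) = -110/(((-11*19))*(1 + 24*(-11*19))) = -110/((-209)*(1 + 24*(-209))) = -(-10)/(19*(1 - 5016)) = -(-10)/(19*(-5015)) = -(-10)*(-1)/(19*5015) = -110*1/1048135 = -2/19057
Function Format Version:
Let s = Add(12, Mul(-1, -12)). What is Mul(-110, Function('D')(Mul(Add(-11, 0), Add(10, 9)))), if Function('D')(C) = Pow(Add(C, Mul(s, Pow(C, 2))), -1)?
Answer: Rational(-2, 19057) ≈ -0.00010495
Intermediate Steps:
s = 24 (s = Add(12, 12) = 24)
Function('D')(C) = Pow(Add(C, Mul(24, Pow(C, 2))), -1)
Mul(-110, Function('D')(Mul(Add(-11, 0), Add(10, 9)))) = Mul(-110, Mul(Pow(Mul(Add(-11, 0), Add(10, 9)), -1), Pow(Add(1, Mul(24, Mul(Add(-11, 0), Add(10, 9)))), -1))) = Mul(-110, Mul(Pow(Mul(-11, 19), -1), Pow(Add(1, Mul(24, Mul(-11, 19))), -1))) = Mul(-110, Mul(Pow(-209, -1), Pow(Add(1, Mul(24, -209)), -1))) = Mul(-110, Mul(Rational(-1, 209), Pow(Add(1, -5016), -1))) = Mul(-110, Mul(Rational(-1, 209), Pow(-5015, -1))) = Mul(-110, Mul(Rational(-1, 209), Rational(-1, 5015))) = Mul(-110, Rational(1, 1048135)) = Rational(-2, 19057)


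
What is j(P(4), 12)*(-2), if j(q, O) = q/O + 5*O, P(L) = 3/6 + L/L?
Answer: -481/4 ≈ -120.25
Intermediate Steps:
P(L) = 3/2 (P(L) = 3*(1/6) + 1 = 1/2 + 1 = 3/2)
j(q, O) = 5*O + q/O (j(q, O) = q/O + 5*O = 5*O + q/O)
j(P(4), 12)*(-2) = (5*12 + (3/2)/12)*(-2) = (60 + (3/2)*(1/12))*(-2) = (60 + 1/8)*(-2) = (481/8)*(-2) = -481/4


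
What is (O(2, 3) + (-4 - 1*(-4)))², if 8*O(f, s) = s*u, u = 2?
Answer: 9/16 ≈ 0.56250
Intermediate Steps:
O(f, s) = s/4 (O(f, s) = (s*2)/8 = (2*s)/8 = s/4)
(O(2, 3) + (-4 - 1*(-4)))² = ((¼)*3 + (-4 - 1*(-4)))² = (¾ + (-4 + 4))² = (¾ + 0)² = (¾)² = 9/16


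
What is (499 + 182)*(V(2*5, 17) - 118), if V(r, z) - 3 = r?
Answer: -71505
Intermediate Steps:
V(r, z) = 3 + r
(499 + 182)*(V(2*5, 17) - 118) = (499 + 182)*((3 + 2*5) - 118) = 681*((3 + 10) - 118) = 681*(13 - 118) = 681*(-105) = -71505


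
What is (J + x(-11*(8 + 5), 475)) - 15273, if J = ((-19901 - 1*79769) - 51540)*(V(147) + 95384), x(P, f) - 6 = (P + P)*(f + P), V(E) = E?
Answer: -14445352729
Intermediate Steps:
x(P, f) = 6 + 2*P*(P + f) (x(P, f) = 6 + (P + P)*(f + P) = 6 + (2*P)*(P + f) = 6 + 2*P*(P + f))
J = -14445242510 (J = ((-19901 - 1*79769) - 51540)*(147 + 95384) = ((-19901 - 79769) - 51540)*95531 = (-99670 - 51540)*95531 = -151210*95531 = -14445242510)
(J + x(-11*(8 + 5), 475)) - 15273 = (-14445242510 + (6 + 2*(-11*(8 + 5))**2 + 2*(-11*(8 + 5))*475)) - 15273 = (-14445242510 + (6 + 2*(-11*13)**2 + 2*(-11*13)*475)) - 15273 = (-14445242510 + (6 + 2*(-143)**2 + 2*(-143)*475)) - 15273 = (-14445242510 + (6 + 2*20449 - 135850)) - 15273 = (-14445242510 + (6 + 40898 - 135850)) - 15273 = (-14445242510 - 94946) - 15273 = -14445337456 - 15273 = -14445352729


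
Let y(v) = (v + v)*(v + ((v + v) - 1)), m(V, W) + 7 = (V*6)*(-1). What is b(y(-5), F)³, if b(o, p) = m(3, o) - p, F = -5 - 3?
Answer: -4913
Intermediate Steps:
m(V, W) = -7 - 6*V (m(V, W) = -7 + (V*6)*(-1) = -7 + (6*V)*(-1) = -7 - 6*V)
y(v) = 2*v*(-1 + 3*v) (y(v) = (2*v)*(v + (2*v - 1)) = (2*v)*(v + (-1 + 2*v)) = (2*v)*(-1 + 3*v) = 2*v*(-1 + 3*v))
F = -8
b(o, p) = -25 - p (b(o, p) = (-7 - 6*3) - p = (-7 - 18) - p = -25 - p)
b(y(-5), F)³ = (-25 - 1*(-8))³ = (-25 + 8)³ = (-17)³ = -4913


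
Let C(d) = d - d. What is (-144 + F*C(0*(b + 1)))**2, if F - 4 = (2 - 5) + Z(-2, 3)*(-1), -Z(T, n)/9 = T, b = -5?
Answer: 20736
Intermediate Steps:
Z(T, n) = -9*T
F = -17 (F = 4 + ((2 - 5) - 9*(-2)*(-1)) = 4 + (-3 + 18*(-1)) = 4 + (-3 - 18) = 4 - 21 = -17)
C(d) = 0
(-144 + F*C(0*(b + 1)))**2 = (-144 - 17*0)**2 = (-144 + 0)**2 = (-144)**2 = 20736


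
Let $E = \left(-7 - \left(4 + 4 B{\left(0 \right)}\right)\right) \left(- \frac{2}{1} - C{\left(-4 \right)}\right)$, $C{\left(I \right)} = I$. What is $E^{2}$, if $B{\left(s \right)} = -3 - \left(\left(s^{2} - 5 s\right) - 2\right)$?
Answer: $196$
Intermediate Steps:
$B{\left(s \right)} = -1 - s^{2} + 5 s$ ($B{\left(s \right)} = -3 - \left(-2 + s^{2} - 5 s\right) = -3 + \left(2 - s^{2} + 5 s\right) = -1 - s^{2} + 5 s$)
$E = -14$ ($E = \left(-7 - \left(4 + 4 \left(-1 - 0^{2} + 5 \cdot 0\right)\right)\right) \left(- \frac{2}{1} - -4\right) = \left(-7 - \left(4 + 4 \left(-1 - 0 + 0\right)\right)\right) \left(\left(-2\right) 1 + 4\right) = \left(-7 - \left(4 + 4 \left(-1 + 0 + 0\right)\right)\right) \left(-2 + 4\right) = \left(-7 - 0\right) 2 = \left(-7 + \left(4 - 4\right)\right) 2 = \left(-7 + 0\right) 2 = \left(-7\right) 2 = -14$)
$E^{2} = \left(-14\right)^{2} = 196$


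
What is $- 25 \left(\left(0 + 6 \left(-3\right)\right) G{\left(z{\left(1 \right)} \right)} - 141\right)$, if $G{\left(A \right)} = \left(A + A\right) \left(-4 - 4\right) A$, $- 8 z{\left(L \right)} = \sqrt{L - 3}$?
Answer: $3750$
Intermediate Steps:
$z{\left(L \right)} = - \frac{\sqrt{-3 + L}}{8}$ ($z{\left(L \right)} = - \frac{\sqrt{L - 3}}{8} = - \frac{\sqrt{-3 + L}}{8}$)
$G{\left(A \right)} = - 16 A^{2}$ ($G{\left(A \right)} = 2 A \left(-8\right) A = - 16 A A = - 16 A^{2}$)
$- 25 \left(\left(0 + 6 \left(-3\right)\right) G{\left(z{\left(1 \right)} \right)} - 141\right) = - 25 \left(\left(0 + 6 \left(-3\right)\right) \left(- 16 \left(- \frac{\sqrt{-3 + 1}}{8}\right)^{2}\right) - 141\right) = - 25 \left(\left(0 - 18\right) \left(- 16 \left(- \frac{\sqrt{-2}}{8}\right)^{2}\right) - 141\right) = - 25 \left(- 18 \left(- 16 \left(- \frac{i \sqrt{2}}{8}\right)^{2}\right) - 141\right) = - 25 \left(- 18 \left(\left(-16\right) \left(- \frac{1}{32}\right)\right) - 141\right) = - 25 \left(\left(-18\right) \frac{1}{2} - 141\right) = - 25 \left(-9 - 141\right) = \left(-25\right) \left(-150\right) = 3750$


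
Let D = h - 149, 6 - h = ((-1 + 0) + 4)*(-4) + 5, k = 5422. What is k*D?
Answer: -737392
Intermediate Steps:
h = 13 (h = 6 - (((-1 + 0) + 4)*(-4) + 5) = 6 - ((-1 + 4)*(-4) + 5) = 6 - (3*(-4) + 5) = 6 - (-12 + 5) = 6 - 1*(-7) = 6 + 7 = 13)
D = -136 (D = 13 - 149 = -136)
k*D = 5422*(-136) = -737392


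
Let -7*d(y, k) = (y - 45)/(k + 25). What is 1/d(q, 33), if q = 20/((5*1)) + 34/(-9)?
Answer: 3654/403 ≈ 9.0670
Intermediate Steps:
q = 2/9 (q = 20/5 + 34*(-⅑) = 20*(⅕) - 34/9 = 4 - 34/9 = 2/9 ≈ 0.22222)
d(y, k) = -(-45 + y)/(7*(25 + k)) (d(y, k) = -(y - 45)/(7*(k + 25)) = -(-45 + y)/(7*(25 + k)))
1/d(q, 33) = 1/((45 - 1*2/9)/(7*(25 + 33))) = 1/((⅐)*(45 - 2/9)/58) = 1/((⅐)*(1/58)*(403/9)) = 1/(403/3654) = 3654/403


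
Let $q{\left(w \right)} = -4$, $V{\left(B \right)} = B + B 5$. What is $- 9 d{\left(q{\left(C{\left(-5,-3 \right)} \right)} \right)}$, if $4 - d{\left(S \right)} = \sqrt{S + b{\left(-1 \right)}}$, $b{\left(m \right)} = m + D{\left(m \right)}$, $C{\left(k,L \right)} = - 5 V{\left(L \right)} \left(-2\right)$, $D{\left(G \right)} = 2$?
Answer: $-36 + 9 i \sqrt{3} \approx -36.0 + 15.588 i$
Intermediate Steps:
$V{\left(B \right)} = 6 B$ ($V{\left(B \right)} = B + 5 B = 6 B$)
$C{\left(k,L \right)} = 60 L$ ($C{\left(k,L \right)} = - 5 \cdot 6 L \left(-2\right) = - 30 L \left(-2\right) = 60 L$)
$b{\left(m \right)} = 2 + m$ ($b{\left(m \right)} = m + 2 = 2 + m$)
$d{\left(S \right)} = 4 - \sqrt{1 + S}$ ($d{\left(S \right)} = 4 - \sqrt{S + \left(2 - 1\right)} = 4 - \sqrt{S + 1} = 4 - \sqrt{1 + S}$)
$- 9 d{\left(q{\left(C{\left(-5,-3 \right)} \right)} \right)} = - 9 \left(4 - \sqrt{1 - 4}\right) = - 9 \left(4 - \sqrt{-3}\right) = - 9 \left(4 - i \sqrt{3}\right) = -36 + 9 i \sqrt{3}$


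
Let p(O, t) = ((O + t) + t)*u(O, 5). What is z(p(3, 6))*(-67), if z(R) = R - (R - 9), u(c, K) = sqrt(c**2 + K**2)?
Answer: -603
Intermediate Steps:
u(c, K) = sqrt(K**2 + c**2)
p(O, t) = sqrt(25 + O**2)*(O + 2*t) (p(O, t) = ((O + t) + t)*sqrt(5**2 + O**2) = (O + 2*t)*sqrt(25 + O**2) = sqrt(25 + O**2)*(O + 2*t))
z(R) = 9 (z(R) = R - (-9 + R) = R + (9 - R) = 9)
z(p(3, 6))*(-67) = 9*(-67) = -603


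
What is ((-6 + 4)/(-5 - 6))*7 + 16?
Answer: 190/11 ≈ 17.273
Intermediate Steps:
((-6 + 4)/(-5 - 6))*7 + 16 = -2/(-11)*7 + 16 = -2*(-1/11)*7 + 16 = (2/11)*7 + 16 = 14/11 + 16 = 190/11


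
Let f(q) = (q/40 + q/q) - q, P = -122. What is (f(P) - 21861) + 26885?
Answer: 102879/20 ≈ 5144.0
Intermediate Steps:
f(q) = 1 - 39*q/40 (f(q) = (q*(1/40) + 1) - q = (q/40 + 1) - q = (1 + q/40) - q = 1 - 39*q/40)
(f(P) - 21861) + 26885 = ((1 - 39/40*(-122)) - 21861) + 26885 = ((1 + 2379/20) - 21861) + 26885 = (2399/20 - 21861) + 26885 = -434821/20 + 26885 = 102879/20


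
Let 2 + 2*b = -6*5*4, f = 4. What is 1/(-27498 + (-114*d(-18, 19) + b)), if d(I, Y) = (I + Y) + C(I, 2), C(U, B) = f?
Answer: -1/28129 ≈ -3.5551e-5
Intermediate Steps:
C(U, B) = 4
b = -61 (b = -1 + (-6*5*4)/2 = -1 + (-30*4)/2 = -1 + (½)*(-120) = -1 - 60 = -61)
d(I, Y) = 4 + I + Y (d(I, Y) = (I + Y) + 4 = 4 + I + Y)
1/(-27498 + (-114*d(-18, 19) + b)) = 1/(-27498 + (-114*(4 - 18 + 19) - 61)) = 1/(-27498 + (-114*5 - 61)) = 1/(-27498 + (-570 - 61)) = 1/(-27498 - 631) = 1/(-28129) = -1/28129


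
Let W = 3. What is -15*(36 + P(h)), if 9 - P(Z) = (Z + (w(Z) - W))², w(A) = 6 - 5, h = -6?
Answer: 285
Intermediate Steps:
w(A) = 1
P(Z) = 9 - (-2 + Z)² (P(Z) = 9 - (Z + (1 - 1*3))² = 9 - (Z + (1 - 3))² = 9 - (Z - 2)² = 9 - (-2 + Z)²)
-15*(36 + P(h)) = -15*(36 + (9 - (-2 - 6)²)) = -15*(36 + (9 - 1*(-8)²)) = -15*(36 + (9 - 1*64)) = -15*(36 + (9 - 64)) = -15*(36 - 55) = -15*(-19) = 285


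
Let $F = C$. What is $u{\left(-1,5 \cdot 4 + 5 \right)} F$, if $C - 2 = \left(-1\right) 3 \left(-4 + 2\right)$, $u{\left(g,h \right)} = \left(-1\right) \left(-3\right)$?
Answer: $24$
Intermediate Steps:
$u{\left(g,h \right)} = 3$
$C = 8$ ($C = 2 + \left(-1\right) 3 \left(-4 + 2\right) = 2 - -6 = 2 + 6 = 8$)
$F = 8$
$u{\left(-1,5 \cdot 4 + 5 \right)} F = 3 \cdot 8 = 24$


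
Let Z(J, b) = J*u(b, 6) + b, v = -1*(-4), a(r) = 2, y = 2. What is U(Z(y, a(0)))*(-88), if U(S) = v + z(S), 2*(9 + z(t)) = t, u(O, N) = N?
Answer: -176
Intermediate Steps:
z(t) = -9 + t/2
v = 4
Z(J, b) = b + 6*J (Z(J, b) = J*6 + b = 6*J + b = b + 6*J)
U(S) = -5 + S/2 (U(S) = 4 + (-9 + S/2) = -5 + S/2)
U(Z(y, a(0)))*(-88) = (-5 + (2 + 6*2)/2)*(-88) = (-5 + (2 + 12)/2)*(-88) = (-5 + (½)*14)*(-88) = (-5 + 7)*(-88) = 2*(-88) = -176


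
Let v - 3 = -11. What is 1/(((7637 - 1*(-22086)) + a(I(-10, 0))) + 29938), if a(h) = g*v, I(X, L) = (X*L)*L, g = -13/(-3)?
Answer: 3/178879 ≈ 1.6771e-5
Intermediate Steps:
v = -8 (v = 3 - 11 = -8)
g = 13/3 (g = -13*(-⅓) = 13/3 ≈ 4.3333)
I(X, L) = X*L² (I(X, L) = (L*X)*L = X*L²)
a(h) = -104/3 (a(h) = (13/3)*(-8) = -104/3)
1/(((7637 - 1*(-22086)) + a(I(-10, 0))) + 29938) = 1/(((7637 - 1*(-22086)) - 104/3) + 29938) = 1/(((7637 + 22086) - 104/3) + 29938) = 1/((29723 - 104/3) + 29938) = 1/(89065/3 + 29938) = 1/(178879/3) = 3/178879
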